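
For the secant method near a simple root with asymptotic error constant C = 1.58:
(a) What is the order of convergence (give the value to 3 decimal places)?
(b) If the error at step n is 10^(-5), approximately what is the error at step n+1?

(a) Secant method has superlinear convergence with order φ = (1+√5)/2 ≈ 1.618.
    This means |e_{n+1}| ≈ C|e_n|^1.618.

(b) With |e_n| = 10^(-5) and C = 1.58:
    |e_{n+1}| ≈ 1.58 × (10^(-5))^1.618 = 1.58 × 10^(-8.09)

(a) ≈ 1.618 (golden ratio); (b) |e_{n+1}| ≈ 1.284e-08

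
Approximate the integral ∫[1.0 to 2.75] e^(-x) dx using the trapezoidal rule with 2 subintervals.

f(x) = e^(-x)
a = 1.0, b = 2.75, n = 2
h = (b - a)/n = 0.875000

Trapezoidal rule: (h/2)[f(x₀) + 2f(x₁) + 2f(x₂) + ... + f(xₙ)]

x_0 = 1.0000, f(x_0) = 0.367879, coefficient = 1
x_1 = 1.8750, f(x_1) = 0.153355, coefficient = 2
x_2 = 2.7500, f(x_2) = 0.063928, coefficient = 1

I ≈ (0.875000/2) × 0.738517 = 0.323101
Exact value: 0.303952
Error: 0.019150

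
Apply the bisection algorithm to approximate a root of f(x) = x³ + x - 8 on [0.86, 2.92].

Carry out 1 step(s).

f(x) = x³ + x - 8
Initial interval: [0.86, 2.92]

Iteration 1:
  c_1 = (0.860000 + 2.920000)/2 = 1.890000
  f(c_1) = f(1.890000) = 0.641269
  f(a) × f(c) < 0, new interval: [0.860000, 1.890000]

After 1 iteration(s), the approximation is c_1 = 1.890000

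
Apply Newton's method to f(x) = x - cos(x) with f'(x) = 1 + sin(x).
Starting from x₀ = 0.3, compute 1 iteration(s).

f(x) = x - cos(x)
f'(x) = 1 + sin(x)
x₀ = 0.3

Newton-Raphson formula: x_{n+1} = x_n - f(x_n)/f'(x_n)

Iteration 1:
  f(0.300000) = -0.655336
  f'(0.300000) = 1.295520
  x_1 = 0.300000 - (-0.655336)/1.295520 = 0.805848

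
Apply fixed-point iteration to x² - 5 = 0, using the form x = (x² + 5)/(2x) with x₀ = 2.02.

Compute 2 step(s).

Equation: x² - 5 = 0
Fixed-point form: x = (x² + 5)/(2x)
x₀ = 2.02

x_1 = g(2.020000) = 2.247624
x_2 = g(2.247624) = 2.236098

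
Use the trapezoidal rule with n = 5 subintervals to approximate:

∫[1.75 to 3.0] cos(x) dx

f(x) = cos(x)
a = 1.75, b = 3.0, n = 5
h = (b - a)/n = 0.250000

Trapezoidal rule: (h/2)[f(x₀) + 2f(x₁) + 2f(x₂) + ... + f(xₙ)]

x_0 = 1.7500, f(x_0) = -0.178246, coefficient = 1
x_1 = 2.0000, f(x_1) = -0.416147, coefficient = 2
x_2 = 2.2500, f(x_2) = -0.628174, coefficient = 2
x_3 = 2.5000, f(x_3) = -0.801144, coefficient = 2
x_4 = 2.7500, f(x_4) = -0.924302, coefficient = 2
x_5 = 3.0000, f(x_5) = -0.989992, coefficient = 1

I ≈ (0.250000/2) × -6.707771 = -0.838471
Exact value: -0.842866
Error: 0.004395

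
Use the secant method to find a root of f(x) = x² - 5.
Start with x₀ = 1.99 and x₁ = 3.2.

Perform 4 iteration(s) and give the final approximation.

f(x) = x² - 5
x₀ = 1.99, x₁ = 3.2

Secant formula: x_{n+1} = x_n - f(x_n)(x_n - x_{n-1})/(f(x_n) - f(x_{n-1}))

Iteration 1:
  f(1.990000) = -1.039900
  f(3.200000) = 5.240000
  x_2 = 3.200000 - 5.240000×(3.200000 - 1.990000)/(5.240000 - (-1.039900))
       = 2.190366
Iteration 2:
  f(3.200000) = 5.240000
  f(2.190366) = -0.202296
  x_3 = 2.190366 - (-0.202296)×(2.190366 - 3.200000)/(-0.202296 - 5.240000)
       = 2.227895
Iteration 3:
  f(2.190366) = -0.202296
  f(2.227895) = -0.036482
  x_4 = 2.227895 - (-0.036482)×(2.227895 - 2.190366)/(-0.036482 - (-0.202296))
       = 2.236153
Iteration 4:
  f(2.227895) = -0.036482
  f(2.236153) = 0.000378
  x_5 = 2.236153 - 0.000378×(2.236153 - 2.227895)/(0.000378 - (-0.036482))
       = 2.236068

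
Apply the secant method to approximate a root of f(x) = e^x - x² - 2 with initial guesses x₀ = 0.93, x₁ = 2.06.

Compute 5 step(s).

f(x) = e^x - x² - 2
x₀ = 0.93, x₁ = 2.06

Secant formula: x_{n+1} = x_n - f(x_n)(x_n - x_{n-1})/(f(x_n) - f(x_{n-1}))

Iteration 1:
  f(0.930000) = -0.330391
  f(2.060000) = 1.602370
  x_2 = 2.060000 - 1.602370×(2.060000 - 0.930000)/(1.602370 - (-0.330391))
       = 1.123165
Iteration 2:
  f(2.060000) = 1.602370
  f(1.123165) = -0.186930
  x_3 = 1.123165 - (-0.186930)×(1.123165 - 2.060000)/(-0.186930 - 1.602370)
       = 1.221037
Iteration 3:
  f(1.123165) = -0.186930
  f(1.221037) = -0.100229
  x_4 = 1.221037 - (-0.100229)×(1.221037 - 1.123165)/(-0.100229 - (-0.186930))
       = 1.334181
Iteration 4:
  f(1.221037) = -0.100229
  f(1.334181) = 0.016846
  x_5 = 1.334181 - 0.016846×(1.334181 - 1.221037)/(0.016846 - (-0.100229))
       = 1.317901
Iteration 5:
  f(1.334181) = 0.016846
  f(1.317901) = -0.001291
  x_6 = 1.317901 - (-0.001291)×(1.317901 - 1.334181)/(-0.001291 - 0.016846)
       = 1.319060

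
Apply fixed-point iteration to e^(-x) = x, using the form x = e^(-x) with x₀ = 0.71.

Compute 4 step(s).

Equation: e^(-x) = x
Fixed-point form: x = e^(-x)
x₀ = 0.71

x_1 = g(0.710000) = 0.491644
x_2 = g(0.491644) = 0.611620
x_3 = g(0.611620) = 0.542471
x_4 = g(0.542471) = 0.581310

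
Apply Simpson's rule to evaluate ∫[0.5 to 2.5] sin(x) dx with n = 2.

f(x) = sin(x)
a = 0.5, b = 2.5, n = 2
h = (b - a)/n = 1.000000

Simpson's rule: (h/3)[f(x₀) + 4f(x₁) + 2f(x₂) + ... + f(xₙ)]

x_0 = 0.5000, f(x_0) = 0.479426, coefficient = 1
x_1 = 1.5000, f(x_1) = 0.997495, coefficient = 4
x_2 = 2.5000, f(x_2) = 0.598472, coefficient = 1

I ≈ (1.000000/3) × 5.067878 = 1.689293
Exact value: 1.678726
Error: 0.010566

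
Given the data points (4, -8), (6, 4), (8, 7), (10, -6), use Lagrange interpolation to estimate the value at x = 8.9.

Lagrange interpolation formula:
P(x) = Σ yᵢ × Lᵢ(x)
where Lᵢ(x) = Π_{j≠i} (x - xⱼ)/(xᵢ - xⱼ)

L_0(8.9) = (8.9 - 6)/(4 - 6) × (8.9 - 8)/(4 - 8) × (8.9 - 10)/(4 - 10) = 0.059813
L_1(8.9) = (8.9 - 4)/(6 - 4) × (8.9 - 8)/(6 - 8) × (8.9 - 10)/(6 - 10) = -0.303188
L_2(8.9) = (8.9 - 4)/(8 - 4) × (8.9 - 6)/(8 - 6) × (8.9 - 10)/(8 - 10) = 0.976937
L_3(8.9) = (8.9 - 4)/(10 - 4) × (8.9 - 6)/(10 - 6) × (8.9 - 8)/(10 - 8) = 0.266438

P(8.9) = (-8)×L_0(8.9) + 4×L_1(8.9) + 7×L_2(8.9) + (-6)×L_3(8.9)
P(8.9) = 3.548687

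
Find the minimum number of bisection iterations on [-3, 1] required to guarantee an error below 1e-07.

We need (b-a)/2^n ≤ 1e-07
(1 - (-3))/2^n ≤ 1e-07
4/2^n ≤ 1e-07
2^n ≥ 40000000
n ≥ log₂(40000000) = 25.25
n ≥ 26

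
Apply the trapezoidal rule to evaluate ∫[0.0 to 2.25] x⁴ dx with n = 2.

f(x) = x⁴
a = 0.0, b = 2.25, n = 2
h = (b - a)/n = 1.125000

Trapezoidal rule: (h/2)[f(x₀) + 2f(x₁) + 2f(x₂) + ... + f(xₙ)]

x_0 = 0.0000, f(x_0) = 0.000000, coefficient = 1
x_1 = 1.1250, f(x_1) = 1.601807, coefficient = 2
x_2 = 2.2500, f(x_2) = 25.628906, coefficient = 1

I ≈ (1.125000/2) × 28.832520 = 16.218292
Exact value: 11.533008
Error: 4.685284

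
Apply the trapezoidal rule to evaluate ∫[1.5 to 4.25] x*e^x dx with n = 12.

f(x) = x*e^x
a = 1.5, b = 4.25, n = 12
h = (b - a)/n = 0.229167

Trapezoidal rule: (h/2)[f(x₀) + 2f(x₁) + 2f(x₂) + ... + f(xₙ)]

x_0 = 1.5000, f(x_0) = 6.722534, coefficient = 1
x_1 = 1.7292, f(x_1) = 9.745506, coefficient = 2
x_2 = 1.9583, f(x_2) = 13.879697, coefficient = 2
x_3 = 2.1875, f(x_3) = 19.496975, coefficient = 2
x_4 = 2.4167, f(x_4) = 27.087053, coefficient = 2
x_5 = 2.6458, f(x_5) = 37.293513, coefficient = 2
x_6 = 2.8750, f(x_6) = 50.960594, coefficient = 2
x_7 = 3.1042, f(x_7) = 69.193848, coefficient = 2
x_8 = 3.3333, f(x_8) = 93.438750, coefficient = 2
x_9 = 3.5625, f(x_9) = 125.582454, coefficient = 2
x_10 = 3.7917, f(x_10) = 168.085427, coefficient = 2
x_11 = 4.0208, f(x_11) = 224.151578, coefficient = 2
x_12 = 4.2500, f(x_12) = 297.948002, coefficient = 1

I ≈ (0.229167/2) × 1982.501326 = 227.161610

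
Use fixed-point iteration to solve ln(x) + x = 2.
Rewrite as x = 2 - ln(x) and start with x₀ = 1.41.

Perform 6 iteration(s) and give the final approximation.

Equation: ln(x) + x = 2
Fixed-point form: x = 2 - ln(x)
x₀ = 1.41

x_1 = g(1.410000) = 1.656410
x_2 = g(1.656410) = 1.495347
x_3 = g(1.495347) = 1.597642
x_4 = g(1.597642) = 1.531471
x_5 = g(1.531471) = 1.573771
x_6 = g(1.573771) = 1.546525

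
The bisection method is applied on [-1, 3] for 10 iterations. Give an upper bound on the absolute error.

Bisection error bound: |error| ≤ (b-a)/2^n
|error| ≤ (3 - (-1))/2^10 = 4/2^10
|error| ≤ 0.0039062500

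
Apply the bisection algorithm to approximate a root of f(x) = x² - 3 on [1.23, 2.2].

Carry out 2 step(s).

f(x) = x² - 3
Initial interval: [1.23, 2.2]

Iteration 1:
  c_1 = (1.230000 + 2.200000)/2 = 1.715000
  f(c_1) = f(1.715000) = -0.058775
  f(a) × f(c) ≥ 0, new interval: [1.715000, 2.200000]
Iteration 2:
  c_2 = (1.715000 + 2.200000)/2 = 1.957500
  f(c_2) = f(1.957500) = 0.831806
  f(a) × f(c) < 0, new interval: [1.715000, 1.957500]

After 2 iteration(s), the approximation is c_2 = 1.957500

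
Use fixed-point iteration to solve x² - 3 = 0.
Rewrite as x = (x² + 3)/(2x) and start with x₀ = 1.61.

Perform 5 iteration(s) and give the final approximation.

Equation: x² - 3 = 0
Fixed-point form: x = (x² + 3)/(2x)
x₀ = 1.61

x_1 = g(1.610000) = 1.736677
x_2 = g(1.736677) = 1.732057
x_3 = g(1.732057) = 1.732051
x_4 = g(1.732051) = 1.732051
x_5 = g(1.732051) = 1.732051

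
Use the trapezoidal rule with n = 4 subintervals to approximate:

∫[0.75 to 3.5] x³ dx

f(x) = x³
a = 0.75, b = 3.5, n = 4
h = (b - a)/n = 0.687500

Trapezoidal rule: (h/2)[f(x₀) + 2f(x₁) + 2f(x₂) + ... + f(xₙ)]

x_0 = 0.7500, f(x_0) = 0.421875, coefficient = 1
x_1 = 1.4375, f(x_1) = 2.970459, coefficient = 2
x_2 = 2.1250, f(x_2) = 9.595703, coefficient = 2
x_3 = 2.8125, f(x_3) = 22.247314, coefficient = 2
x_4 = 3.5000, f(x_4) = 42.875000, coefficient = 1

I ≈ (0.687500/2) × 112.923828 = 38.817566
Exact value: 37.436523
Error: 1.381042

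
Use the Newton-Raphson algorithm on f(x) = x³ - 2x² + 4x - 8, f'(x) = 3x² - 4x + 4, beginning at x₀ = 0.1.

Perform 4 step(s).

f(x) = x³ - 2x² + 4x - 8
f'(x) = 3x² - 4x + 4
x₀ = 0.1

Newton-Raphson formula: x_{n+1} = x_n - f(x_n)/f'(x_n)

Iteration 1:
  f(0.100000) = -7.619000
  f'(0.100000) = 3.630000
  x_1 = 0.100000 - (-7.619000)/3.630000 = 2.198898
Iteration 2:
  f(2.198898) = 1.757295
  f'(2.198898) = 9.709866
  x_2 = 2.198898 - 1.757295/9.709866 = 2.017918
Iteration 3:
  f(2.017918) = 0.144632
  f'(2.017918) = 8.144305
  x_3 = 2.017918 - 0.144632/8.144305 = 2.000159
Iteration 4:
  f(2.000159) = 0.001273
  f'(2.000159) = 8.001273
  x_4 = 2.000159 - 0.001273/8.001273 = 2.000000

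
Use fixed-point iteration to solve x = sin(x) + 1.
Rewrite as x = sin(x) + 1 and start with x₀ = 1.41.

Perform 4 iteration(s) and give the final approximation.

Equation: x = sin(x) + 1
Fixed-point form: x = sin(x) + 1
x₀ = 1.41

x_1 = g(1.410000) = 1.987100
x_2 = g(1.987100) = 1.914590
x_3 = g(1.914590) = 1.941483
x_4 = g(1.941483) = 1.932079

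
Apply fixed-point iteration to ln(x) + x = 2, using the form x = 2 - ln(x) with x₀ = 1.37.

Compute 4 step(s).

Equation: ln(x) + x = 2
Fixed-point form: x = 2 - ln(x)
x₀ = 1.37

x_1 = g(1.370000) = 1.685189
x_2 = g(1.685189) = 1.478122
x_3 = g(1.478122) = 1.609228
x_4 = g(1.609228) = 1.524246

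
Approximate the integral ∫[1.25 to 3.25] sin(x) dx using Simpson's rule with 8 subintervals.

f(x) = sin(x)
a = 1.25, b = 3.25, n = 8
h = (b - a)/n = 0.250000

Simpson's rule: (h/3)[f(x₀) + 4f(x₁) + 2f(x₂) + ... + f(xₙ)]

x_0 = 1.2500, f(x_0) = 0.948985, coefficient = 1
x_1 = 1.5000, f(x_1) = 0.997495, coefficient = 4
x_2 = 1.7500, f(x_2) = 0.983986, coefficient = 2
x_3 = 2.0000, f(x_3) = 0.909297, coefficient = 4
x_4 = 2.2500, f(x_4) = 0.778073, coefficient = 2
x_5 = 2.5000, f(x_5) = 0.598472, coefficient = 4
x_6 = 2.7500, f(x_6) = 0.381661, coefficient = 2
x_7 = 3.0000, f(x_7) = 0.141120, coefficient = 4
x_8 = 3.2500, f(x_8) = -0.108195, coefficient = 1

I ≈ (0.250000/3) × 15.713768 = 1.309481
Exact value: 1.309452
Error: 0.000029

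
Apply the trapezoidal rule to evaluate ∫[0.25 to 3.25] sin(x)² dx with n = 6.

f(x) = sin(x)²
a = 0.25, b = 3.25, n = 6
h = (b - a)/n = 0.500000

Trapezoidal rule: (h/2)[f(x₀) + 2f(x₁) + 2f(x₂) + ... + f(xₙ)]

x_0 = 0.2500, f(x_0) = 0.061209, coefficient = 1
x_1 = 0.7500, f(x_1) = 0.464631, coefficient = 2
x_2 = 1.2500, f(x_2) = 0.900572, coefficient = 2
x_3 = 1.7500, f(x_3) = 0.968228, coefficient = 2
x_4 = 2.2500, f(x_4) = 0.605398, coefficient = 2
x_5 = 2.7500, f(x_5) = 0.145665, coefficient = 2
x_6 = 3.2500, f(x_6) = 0.011706, coefficient = 1

I ≈ (0.500000/2) × 6.241904 = 1.560476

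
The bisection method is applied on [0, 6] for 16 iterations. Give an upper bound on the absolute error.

Bisection error bound: |error| ≤ (b-a)/2^n
|error| ≤ (6 - 0)/2^16 = 6/2^16
|error| ≤ 0.0000915527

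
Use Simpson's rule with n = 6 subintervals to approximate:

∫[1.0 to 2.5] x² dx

f(x) = x²
a = 1.0, b = 2.5, n = 6
h = (b - a)/n = 0.250000

Simpson's rule: (h/3)[f(x₀) + 4f(x₁) + 2f(x₂) + ... + f(xₙ)]

x_0 = 1.0000, f(x_0) = 1.000000, coefficient = 1
x_1 = 1.2500, f(x_1) = 1.562500, coefficient = 4
x_2 = 1.5000, f(x_2) = 2.250000, coefficient = 2
x_3 = 1.7500, f(x_3) = 3.062500, coefficient = 4
x_4 = 2.0000, f(x_4) = 4.000000, coefficient = 2
x_5 = 2.2500, f(x_5) = 5.062500, coefficient = 4
x_6 = 2.5000, f(x_6) = 6.250000, coefficient = 1

I ≈ (0.250000/3) × 58.500000 = 4.875000
Exact value: 4.875000
Error: 0.000000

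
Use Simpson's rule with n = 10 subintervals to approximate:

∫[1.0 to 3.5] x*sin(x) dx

f(x) = x*sin(x)
a = 1.0, b = 3.5, n = 10
h = (b - a)/n = 0.250000

Simpson's rule: (h/3)[f(x₀) + 4f(x₁) + 2f(x₂) + ... + f(xₙ)]

x_0 = 1.0000, f(x_0) = 0.841471, coefficient = 1
x_1 = 1.2500, f(x_1) = 1.186231, coefficient = 4
x_2 = 1.5000, f(x_2) = 1.496242, coefficient = 2
x_3 = 1.7500, f(x_3) = 1.721975, coefficient = 4
x_4 = 2.0000, f(x_4) = 1.818595, coefficient = 2
x_5 = 2.2500, f(x_5) = 1.750665, coefficient = 4
x_6 = 2.5000, f(x_6) = 1.496180, coefficient = 2
x_7 = 2.7500, f(x_7) = 1.049568, coefficient = 4
x_8 = 3.0000, f(x_8) = 0.423360, coefficient = 2
x_9 = 3.2500, f(x_9) = -0.351634, coefficient = 4
x_10 = 3.5000, f(x_10) = -1.227741, coefficient = 1

I ≈ (0.250000/3) × 31.509703 = 2.625809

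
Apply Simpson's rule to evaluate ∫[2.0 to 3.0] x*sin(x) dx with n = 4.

f(x) = x*sin(x)
a = 2.0, b = 3.0, n = 4
h = (b - a)/n = 0.250000

Simpson's rule: (h/3)[f(x₀) + 4f(x₁) + 2f(x₂) + ... + f(xₙ)]

x_0 = 2.0000, f(x_0) = 1.818595, coefficient = 1
x_1 = 2.2500, f(x_1) = 1.750665, coefficient = 4
x_2 = 2.5000, f(x_2) = 1.496180, coefficient = 2
x_3 = 2.7500, f(x_3) = 1.049568, coefficient = 4
x_4 = 3.0000, f(x_4) = 0.423360, coefficient = 1

I ≈ (0.250000/3) × 16.435245 = 1.369604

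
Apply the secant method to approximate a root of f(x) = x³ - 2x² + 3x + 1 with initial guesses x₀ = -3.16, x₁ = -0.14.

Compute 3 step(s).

f(x) = x³ - 2x² + 3x + 1
x₀ = -3.16, x₁ = -0.14

Secant formula: x_{n+1} = x_n - f(x_n)(x_n - x_{n-1})/(f(x_n) - f(x_{n-1}))

Iteration 1:
  f(-3.160000) = -60.005696
  f(-0.140000) = 0.538056
  x_2 = -0.140000 - 0.538056×(-0.140000 - (-3.160000))/(0.538056 - (-60.005696))
       = -0.166839
Iteration 2:
  f(-0.140000) = 0.538056
  f(-0.166839) = 0.439169
  x_3 = -0.166839 - 0.439169×(-0.166839 - (-0.140000))/(0.439169 - 0.538056)
       = -0.286033
Iteration 3:
  f(-0.166839) = 0.439169
  f(-0.286033) = -0.045133
  x_4 = -0.286033 - (-0.045133)×(-0.286033 - (-0.166839))/(-0.045133 - 0.439169)
       = -0.274926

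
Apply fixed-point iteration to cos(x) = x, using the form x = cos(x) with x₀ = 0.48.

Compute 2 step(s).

Equation: cos(x) = x
Fixed-point form: x = cos(x)
x₀ = 0.48

x_1 = g(0.480000) = 0.886995
x_2 = g(0.886995) = 0.631744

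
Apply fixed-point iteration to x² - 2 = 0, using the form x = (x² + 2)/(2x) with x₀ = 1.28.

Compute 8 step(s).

Equation: x² - 2 = 0
Fixed-point form: x = (x² + 2)/(2x)
x₀ = 1.28

x_1 = g(1.280000) = 1.421250
x_2 = g(1.421250) = 1.414231
x_3 = g(1.414231) = 1.414214
x_4 = g(1.414214) = 1.414214
x_5 = g(1.414214) = 1.414214
x_6 = g(1.414214) = 1.414214
x_7 = g(1.414214) = 1.414214
x_8 = g(1.414214) = 1.414214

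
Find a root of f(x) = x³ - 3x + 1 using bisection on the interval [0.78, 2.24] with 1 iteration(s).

f(x) = x³ - 3x + 1
Initial interval: [0.78, 2.24]

Iteration 1:
  c_1 = (0.780000 + 2.240000)/2 = 1.510000
  f(c_1) = f(1.510000) = -0.087049
  f(a) × f(c) ≥ 0, new interval: [1.510000, 2.240000]

After 1 iteration(s), the approximation is c_1 = 1.510000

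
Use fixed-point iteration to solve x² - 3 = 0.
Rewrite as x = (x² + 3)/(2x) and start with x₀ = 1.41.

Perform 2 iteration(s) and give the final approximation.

Equation: x² - 3 = 0
Fixed-point form: x = (x² + 3)/(2x)
x₀ = 1.41

x_1 = g(1.410000) = 1.768830
x_2 = g(1.768830) = 1.732433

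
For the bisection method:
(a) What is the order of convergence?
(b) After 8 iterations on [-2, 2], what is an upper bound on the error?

(a) Bisection has linear (order 1) convergence; the error is halved each step.

(b) Error bound = (b-a)/2^n = (2 - (-2))/2^{8}
    = 4/2^{8}

(a) 1 (linear); (b) error ≤ 1.56e-02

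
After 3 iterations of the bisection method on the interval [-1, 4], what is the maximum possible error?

Bisection error bound: |error| ≤ (b-a)/2^n
|error| ≤ (4 - (-1))/2^3 = 5/2^3
|error| ≤ 0.6250000000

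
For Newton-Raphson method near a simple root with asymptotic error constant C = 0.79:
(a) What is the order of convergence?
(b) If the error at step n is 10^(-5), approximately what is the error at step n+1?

(a) Newton-Raphson has quadratic (order 2) convergence near simple roots.
    This means |e_{n+1}| ≈ C|e_n|².

(b) With |e_n| = 10^(-5) and C = 0.79:
    |e_{n+1}| ≈ 0.79 × (10^(-5))² = 0.79 × 10^(-10)

(a) 2 (quadratic); (b) |e_{n+1}| ≈ 7.900e-11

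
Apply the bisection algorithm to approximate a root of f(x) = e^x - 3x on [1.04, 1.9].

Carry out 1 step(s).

f(x) = e^x - 3x
Initial interval: [1.04, 1.9]

Iteration 1:
  c_1 = (1.040000 + 1.900000)/2 = 1.470000
  f(c_1) = f(1.470000) = -0.060765
  f(a) × f(c) ≥ 0, new interval: [1.470000, 1.900000]

After 1 iteration(s), the approximation is c_1 = 1.470000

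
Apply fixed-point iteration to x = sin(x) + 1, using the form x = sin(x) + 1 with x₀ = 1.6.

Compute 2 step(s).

Equation: x = sin(x) + 1
Fixed-point form: x = sin(x) + 1
x₀ = 1.6

x_1 = g(1.600000) = 1.999574
x_2 = g(1.999574) = 1.909475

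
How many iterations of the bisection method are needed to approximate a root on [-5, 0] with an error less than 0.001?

We need (b-a)/2^n ≤ 0.001
(0 - (-5))/2^n ≤ 0.001
5/2^n ≤ 0.001
2^n ≥ 5000
n ≥ log₂(5000) = 12.29
n ≥ 13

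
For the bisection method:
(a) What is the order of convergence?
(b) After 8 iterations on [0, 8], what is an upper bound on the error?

(a) Bisection has linear (order 1) convergence; the error is halved each step.

(b) Error bound = (b-a)/2^n = (8 - 0)/2^{8}
    = 8/2^{8}

(a) 1 (linear); (b) error ≤ 3.12e-02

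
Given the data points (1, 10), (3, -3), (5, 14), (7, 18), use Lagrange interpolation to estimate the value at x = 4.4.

Lagrange interpolation formula:
P(x) = Σ yᵢ × Lᵢ(x)
where Lᵢ(x) = Π_{j≠i} (x - xⱼ)/(xᵢ - xⱼ)

L_0(4.4) = (4.4 - 3)/(1 - 3) × (4.4 - 5)/(1 - 5) × (4.4 - 7)/(1 - 7) = -0.045500
L_1(4.4) = (4.4 - 1)/(3 - 1) × (4.4 - 5)/(3 - 5) × (4.4 - 7)/(3 - 7) = 0.331500
L_2(4.4) = (4.4 - 1)/(5 - 1) × (4.4 - 3)/(5 - 3) × (4.4 - 7)/(5 - 7) = 0.773500
L_3(4.4) = (4.4 - 1)/(7 - 1) × (4.4 - 3)/(7 - 3) × (4.4 - 5)/(7 - 5) = -0.059500

P(4.4) = 10×L_0(4.4) + (-3)×L_1(4.4) + 14×L_2(4.4) + 18×L_3(4.4)
P(4.4) = 8.308500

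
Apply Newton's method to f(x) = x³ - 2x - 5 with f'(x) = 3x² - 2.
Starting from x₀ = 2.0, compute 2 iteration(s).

f(x) = x³ - 2x - 5
f'(x) = 3x² - 2
x₀ = 2.0

Newton-Raphson formula: x_{n+1} = x_n - f(x_n)/f'(x_n)

Iteration 1:
  f(2.000000) = -1.000000
  f'(2.000000) = 10.000000
  x_1 = 2.000000 - (-1.000000)/10.000000 = 2.100000
Iteration 2:
  f(2.100000) = 0.061000
  f'(2.100000) = 11.230000
  x_2 = 2.100000 - 0.061000/11.230000 = 2.094568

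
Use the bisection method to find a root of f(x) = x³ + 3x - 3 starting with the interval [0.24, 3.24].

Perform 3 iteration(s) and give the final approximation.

f(x) = x³ + 3x - 3
Initial interval: [0.24, 3.24]

Iteration 1:
  c_1 = (0.240000 + 3.240000)/2 = 1.740000
  f(c_1) = f(1.740000) = 7.488024
  f(a) × f(c) < 0, new interval: [0.240000, 1.740000]
Iteration 2:
  c_2 = (0.240000 + 1.740000)/2 = 0.990000
  f(c_2) = f(0.990000) = 0.940299
  f(a) × f(c) < 0, new interval: [0.240000, 0.990000]
Iteration 3:
  c_3 = (0.240000 + 0.990000)/2 = 0.615000
  f(c_3) = f(0.615000) = -0.922392
  f(a) × f(c) ≥ 0, new interval: [0.615000, 0.990000]

After 3 iteration(s), the approximation is c_3 = 0.615000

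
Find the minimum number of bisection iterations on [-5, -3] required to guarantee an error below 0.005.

We need (b-a)/2^n ≤ 0.005
(-3 - (-5))/2^n ≤ 0.005
2/2^n ≤ 0.005
2^n ≥ 400
n ≥ log₂(400) = 8.64
n ≥ 9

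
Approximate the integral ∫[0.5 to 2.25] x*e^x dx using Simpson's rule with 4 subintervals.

f(x) = x*e^x
a = 0.5, b = 2.25, n = 4
h = (b - a)/n = 0.437500

Simpson's rule: (h/3)[f(x₀) + 4f(x₁) + 2f(x₂) + ... + f(xₙ)]

x_0 = 0.5000, f(x_0) = 0.824361, coefficient = 1
x_1 = 0.9375, f(x_1) = 2.393990, coefficient = 4
x_2 = 1.3750, f(x_2) = 5.438230, coefficient = 2
x_3 = 1.8125, f(x_3) = 11.102909, coefficient = 4
x_4 = 2.2500, f(x_4) = 21.347406, coefficient = 1

I ≈ (0.437500/3) × 87.035822 = 12.692724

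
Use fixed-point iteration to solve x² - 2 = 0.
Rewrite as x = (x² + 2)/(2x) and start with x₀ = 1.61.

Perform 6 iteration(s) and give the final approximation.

Equation: x² - 2 = 0
Fixed-point form: x = (x² + 2)/(2x)
x₀ = 1.61

x_1 = g(1.610000) = 1.426118
x_2 = g(1.426118) = 1.414263
x_3 = g(1.414263) = 1.414214
x_4 = g(1.414214) = 1.414214
x_5 = g(1.414214) = 1.414214
x_6 = g(1.414214) = 1.414214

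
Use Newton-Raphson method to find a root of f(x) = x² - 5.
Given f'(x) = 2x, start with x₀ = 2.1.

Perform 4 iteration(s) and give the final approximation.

f(x) = x² - 5
f'(x) = 2x
x₀ = 2.1

Newton-Raphson formula: x_{n+1} = x_n - f(x_n)/f'(x_n)

Iteration 1:
  f(2.100000) = -0.590000
  f'(2.100000) = 4.200000
  x_1 = 2.100000 - (-0.590000)/4.200000 = 2.240476
Iteration 2:
  f(2.240476) = 0.019734
  f'(2.240476) = 4.480952
  x_2 = 2.240476 - 0.019734/4.480952 = 2.236072
Iteration 3:
  f(2.236072) = 0.000019
  f'(2.236072) = 4.472145
  x_3 = 2.236072 - 0.000019/4.472145 = 2.236068
Iteration 4:
  f(2.236068) = 0.000000
  f'(2.236068) = 4.472136
  x_4 = 2.236068 - 0.000000/4.472136 = 2.236068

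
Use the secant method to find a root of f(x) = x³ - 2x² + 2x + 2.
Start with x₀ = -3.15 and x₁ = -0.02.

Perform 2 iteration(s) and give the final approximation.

f(x) = x³ - 2x² + 2x + 2
x₀ = -3.15, x₁ = -0.02

Secant formula: x_{n+1} = x_n - f(x_n)(x_n - x_{n-1})/(f(x_n) - f(x_{n-1}))

Iteration 1:
  f(-3.150000) = -55.400875
  f(-0.020000) = 1.959192
  x_2 = -0.020000 - 1.959192×(-0.020000 - (-3.150000))/(1.959192 - (-55.400875))
       = -0.126908
Iteration 2:
  f(-0.020000) = 1.959192
  f(-0.126908) = 1.711928
  x_3 = -0.126908 - 1.711928×(-0.126908 - (-0.020000))/(1.711928 - 1.959192)
       = -0.867086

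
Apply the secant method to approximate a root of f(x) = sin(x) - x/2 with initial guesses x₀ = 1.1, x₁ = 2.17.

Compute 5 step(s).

f(x) = sin(x) - x/2
x₀ = 1.1, x₁ = 2.17

Secant formula: x_{n+1} = x_n - f(x_n)(x_n - x_{n-1})/(f(x_n) - f(x_{n-1}))

Iteration 1:
  f(1.100000) = 0.341207
  f(2.170000) = -0.259215
  x_2 = 2.170000 - (-0.259215)×(2.170000 - 1.100000)/(-0.259215 - 0.341207)
       = 1.708058
Iteration 2:
  f(2.170000) = -0.259215
  f(1.708058) = 0.136565
  x_3 = 1.708058 - 0.136565×(1.708058 - 2.170000)/(0.136565 - (-0.259215))
       = 1.867453
Iteration 3:
  f(1.708058) = 0.136565
  f(1.867453) = 0.022593
  x_4 = 1.867453 - 0.022593×(1.867453 - 1.708058)/(0.022593 - 0.136565)
       = 1.899050
Iteration 4:
  f(1.867453) = 0.022593
  f(1.899050) = -0.002918
  x_5 = 1.899050 - (-0.002918)×(1.899050 - 1.867453)/(-0.002918 - 0.022593)
       = 1.895436
Iteration 5:
  f(1.899050) = -0.002918
  f(1.895436) = 0.000048
  x_6 = 1.895436 - 0.000048×(1.895436 - 1.899050)/(0.000048 - (-0.002918))
       = 1.895494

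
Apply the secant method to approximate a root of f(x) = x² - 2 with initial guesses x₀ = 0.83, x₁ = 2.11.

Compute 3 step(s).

f(x) = x² - 2
x₀ = 0.83, x₁ = 2.11

Secant formula: x_{n+1} = x_n - f(x_n)(x_n - x_{n-1})/(f(x_n) - f(x_{n-1}))

Iteration 1:
  f(0.830000) = -1.311100
  f(2.110000) = 2.452100
  x_2 = 2.110000 - 2.452100×(2.110000 - 0.830000)/(2.452100 - (-1.311100))
       = 1.275952
Iteration 2:
  f(2.110000) = 2.452100
  f(1.275952) = -0.371946
  x_3 = 1.275952 - (-0.371946)×(1.275952 - 2.110000)/(-0.371946 - 2.452100)
       = 1.385802
Iteration 3:
  f(1.275952) = -0.371946
  f(1.385802) = -0.079553
  x_4 = 1.385802 - (-0.079553)×(1.385802 - 1.275952)/(-0.079553 - (-0.371946))
       = 1.415689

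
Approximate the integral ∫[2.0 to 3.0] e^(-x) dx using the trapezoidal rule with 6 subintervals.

f(x) = e^(-x)
a = 2.0, b = 3.0, n = 6
h = (b - a)/n = 0.166667

Trapezoidal rule: (h/2)[f(x₀) + 2f(x₁) + 2f(x₂) + ... + f(xₙ)]

x_0 = 2.0000, f(x_0) = 0.135335, coefficient = 1
x_1 = 2.1667, f(x_1) = 0.114559, coefficient = 2
x_2 = 2.3333, f(x_2) = 0.096972, coefficient = 2
x_3 = 2.5000, f(x_3) = 0.082085, coefficient = 2
x_4 = 2.6667, f(x_4) = 0.069483, coefficient = 2
x_5 = 2.8333, f(x_5) = 0.058816, coefficient = 2
x_6 = 3.0000, f(x_6) = 0.049787, coefficient = 1

I ≈ (0.166667/2) × 1.028954 = 0.085746
Exact value: 0.085548
Error: 0.000198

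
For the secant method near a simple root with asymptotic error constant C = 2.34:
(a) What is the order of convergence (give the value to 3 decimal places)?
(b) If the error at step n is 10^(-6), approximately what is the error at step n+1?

(a) Secant method has superlinear convergence with order φ = (1+√5)/2 ≈ 1.618.
    This means |e_{n+1}| ≈ C|e_n|^1.618.

(b) With |e_n| = 10^(-6) and C = 2.34:
    |e_{n+1}| ≈ 2.34 × (10^(-6))^1.618 = 2.34 × 10^(-9.71)

(a) ≈ 1.618 (golden ratio); (b) |e_{n+1}| ≈ 4.582e-10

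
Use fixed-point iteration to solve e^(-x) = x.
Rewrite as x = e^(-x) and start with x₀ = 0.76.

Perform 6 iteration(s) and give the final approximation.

Equation: e^(-x) = x
Fixed-point form: x = e^(-x)
x₀ = 0.76

x_1 = g(0.760000) = 0.467666
x_2 = g(0.467666) = 0.626462
x_3 = g(0.626462) = 0.534479
x_4 = g(0.534479) = 0.585974
x_5 = g(0.585974) = 0.556563
x_6 = g(0.556563) = 0.573176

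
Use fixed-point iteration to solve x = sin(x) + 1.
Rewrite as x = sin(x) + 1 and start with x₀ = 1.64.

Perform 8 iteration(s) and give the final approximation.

Equation: x = sin(x) + 1
Fixed-point form: x = sin(x) + 1
x₀ = 1.64

x_1 = g(1.640000) = 1.997606
x_2 = g(1.997606) = 1.910291
x_3 = g(1.910291) = 1.942923
x_4 = g(1.942923) = 1.931556
x_5 = g(1.931556) = 1.935629
x_6 = g(1.935629) = 1.934184
x_7 = g(1.934184) = 1.934698
x_8 = g(1.934698) = 1.934515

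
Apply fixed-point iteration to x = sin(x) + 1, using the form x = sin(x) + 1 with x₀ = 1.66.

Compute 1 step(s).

Equation: x = sin(x) + 1
Fixed-point form: x = sin(x) + 1
x₀ = 1.66

x_1 = g(1.660000) = 1.996024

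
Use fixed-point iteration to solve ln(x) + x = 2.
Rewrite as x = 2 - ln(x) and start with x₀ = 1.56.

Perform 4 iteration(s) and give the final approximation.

Equation: ln(x) + x = 2
Fixed-point form: x = 2 - ln(x)
x₀ = 1.56

x_1 = g(1.560000) = 1.555314
x_2 = g(1.555314) = 1.558322
x_3 = g(1.558322) = 1.556390
x_4 = g(1.556390) = 1.557631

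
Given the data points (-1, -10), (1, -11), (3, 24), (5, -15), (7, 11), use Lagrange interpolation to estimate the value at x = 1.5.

Lagrange interpolation formula:
P(x) = Σ yᵢ × Lᵢ(x)
where Lᵢ(x) = Π_{j≠i} (x - xⱼ)/(xᵢ - xⱼ)

L_0(1.5) = (1.5 - 1)/(-1 - 1) × (1.5 - 3)/(-1 - 3) × (1.5 - 5)/(-1 - 5) × (1.5 - 7)/(-1 - 7) = -0.037598
L_1(1.5) = (1.5 - (-1))/(1 - (-1)) × (1.5 - 3)/(1 - 3) × (1.5 - 5)/(1 - 5) × (1.5 - 7)/(1 - 7) = 0.751953
L_2(1.5) = (1.5 - (-1))/(3 - (-1)) × (1.5 - 1)/(3 - 1) × (1.5 - 5)/(3 - 5) × (1.5 - 7)/(3 - 7) = 0.375977
L_3(1.5) = (1.5 - (-1))/(5 - (-1)) × (1.5 - 1)/(5 - 1) × (1.5 - 3)/(5 - 3) × (1.5 - 7)/(5 - 7) = -0.107422
L_4(1.5) = (1.5 - (-1))/(7 - (-1)) × (1.5 - 1)/(7 - 1) × (1.5 - 3)/(7 - 3) × (1.5 - 5)/(7 - 5) = 0.017090

P(1.5) = (-10)×L_0(1.5) + (-11)×L_1(1.5) + 24×L_2(1.5) + (-15)×L_3(1.5) + 11×L_4(1.5)
P(1.5) = 2.927246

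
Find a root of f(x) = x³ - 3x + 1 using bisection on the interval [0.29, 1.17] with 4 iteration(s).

f(x) = x³ - 3x + 1
Initial interval: [0.29, 1.17]

Iteration 1:
  c_1 = (0.290000 + 1.170000)/2 = 0.730000
  f(c_1) = f(0.730000) = -0.800983
  f(a) × f(c) < 0, new interval: [0.290000, 0.730000]
Iteration 2:
  c_2 = (0.290000 + 0.730000)/2 = 0.510000
  f(c_2) = f(0.510000) = -0.397349
  f(a) × f(c) < 0, new interval: [0.290000, 0.510000]
Iteration 3:
  c_3 = (0.290000 + 0.510000)/2 = 0.400000
  f(c_3) = f(0.400000) = -0.136000
  f(a) × f(c) < 0, new interval: [0.290000, 0.400000]
Iteration 4:
  c_4 = (0.290000 + 0.400000)/2 = 0.345000
  f(c_4) = f(0.345000) = 0.006064
  f(a) × f(c) ≥ 0, new interval: [0.345000, 0.400000]

After 4 iteration(s), the approximation is c_4 = 0.345000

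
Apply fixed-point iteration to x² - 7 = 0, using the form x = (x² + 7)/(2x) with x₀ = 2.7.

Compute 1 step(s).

Equation: x² - 7 = 0
Fixed-point form: x = (x² + 7)/(2x)
x₀ = 2.7

x_1 = g(2.700000) = 2.646296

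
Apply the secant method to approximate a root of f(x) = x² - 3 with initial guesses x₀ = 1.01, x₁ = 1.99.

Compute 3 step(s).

f(x) = x² - 3
x₀ = 1.01, x₁ = 1.99

Secant formula: x_{n+1} = x_n - f(x_n)(x_n - x_{n-1})/(f(x_n) - f(x_{n-1}))

Iteration 1:
  f(1.010000) = -1.979900
  f(1.990000) = 0.960100
  x_2 = 1.990000 - 0.960100×(1.990000 - 1.010000)/(0.960100 - (-1.979900))
       = 1.669967
Iteration 2:
  f(1.990000) = 0.960100
  f(1.669967) = -0.211211
  x_3 = 1.669967 - (-0.211211)×(1.669967 - 1.990000)/(-0.211211 - 0.960100)
       = 1.727675
Iteration 3:
  f(1.669967) = -0.211211
  f(1.727675) = -0.015138
  x_4 = 1.727675 - (-0.015138)×(1.727675 - 1.669967)/(-0.015138 - (-0.211211))
       = 1.732131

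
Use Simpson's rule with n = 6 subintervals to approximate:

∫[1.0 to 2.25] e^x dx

f(x) = e^x
a = 1.0, b = 2.25, n = 6
h = (b - a)/n = 0.208333

Simpson's rule: (h/3)[f(x₀) + 4f(x₁) + 2f(x₂) + ... + f(xₙ)]

x_0 = 1.0000, f(x_0) = 2.718282, coefficient = 1
x_1 = 1.2083, f(x_1) = 3.347900, coefficient = 4
x_2 = 1.4167, f(x_2) = 4.123353, coefficient = 2
x_3 = 1.6250, f(x_3) = 5.078419, coefficient = 4
x_4 = 1.8333, f(x_4) = 6.254701, coefficient = 2
x_5 = 2.0417, f(x_5) = 7.703438, coefficient = 4
x_6 = 2.2500, f(x_6) = 9.487736, coefficient = 1

I ≈ (0.208333/3) × 97.481153 = 6.769524
Exact value: 6.769454
Error: 0.000070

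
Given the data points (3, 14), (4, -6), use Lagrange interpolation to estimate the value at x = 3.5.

Lagrange interpolation formula:
P(x) = Σ yᵢ × Lᵢ(x)
where Lᵢ(x) = Π_{j≠i} (x - xⱼ)/(xᵢ - xⱼ)

L_0(3.5) = (3.5 - 4)/(3 - 4) = 0.500000
L_1(3.5) = (3.5 - 3)/(4 - 3) = 0.500000

P(3.5) = 14×L_0(3.5) + (-6)×L_1(3.5)
P(3.5) = 4.000000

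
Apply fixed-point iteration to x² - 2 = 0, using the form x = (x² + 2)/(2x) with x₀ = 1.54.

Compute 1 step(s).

Equation: x² - 2 = 0
Fixed-point form: x = (x² + 2)/(2x)
x₀ = 1.54

x_1 = g(1.540000) = 1.419351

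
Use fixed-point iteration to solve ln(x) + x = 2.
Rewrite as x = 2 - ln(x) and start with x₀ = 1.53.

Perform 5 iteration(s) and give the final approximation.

Equation: ln(x) + x = 2
Fixed-point form: x = 2 - ln(x)
x₀ = 1.53

x_1 = g(1.530000) = 1.574732
x_2 = g(1.574732) = 1.545915
x_3 = g(1.545915) = 1.564384
x_4 = g(1.564384) = 1.552508
x_5 = g(1.552508) = 1.560128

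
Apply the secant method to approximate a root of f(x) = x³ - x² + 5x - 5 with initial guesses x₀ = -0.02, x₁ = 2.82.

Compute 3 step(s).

f(x) = x³ - x² + 5x - 5
x₀ = -0.02, x₁ = 2.82

Secant formula: x_{n+1} = x_n - f(x_n)(x_n - x_{n-1})/(f(x_n) - f(x_{n-1}))

Iteration 1:
  f(-0.020000) = -5.100408
  f(2.820000) = 23.573368
  x_2 = 2.820000 - 23.573368×(2.820000 - (-0.020000))/(23.573368 - (-5.100408))
       = 0.485171
Iteration 2:
  f(2.820000) = 23.573368
  f(0.485171) = -2.695331
  x_3 = 0.485171 - (-2.695331)×(0.485171 - 2.820000)/(-2.695331 - 23.573368)
       = 0.724739
Iteration 3:
  f(0.485171) = -2.695331
  f(0.724739) = -1.520886
  x_4 = 0.724739 - (-1.520886)×(0.724739 - 0.485171)/(-1.520886 - (-2.695331))
       = 1.034975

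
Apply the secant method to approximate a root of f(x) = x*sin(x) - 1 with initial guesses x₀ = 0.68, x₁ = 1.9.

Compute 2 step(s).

f(x) = x*sin(x) - 1
x₀ = 0.68, x₁ = 1.9

Secant formula: x_{n+1} = x_n - f(x_n)(x_n - x_{n-1})/(f(x_n) - f(x_{n-1}))

Iteration 1:
  f(0.680000) = -0.572421
  f(1.900000) = 0.797970
  x_2 = 1.900000 - 0.797970×(1.900000 - 0.680000)/(0.797970 - (-0.572421))
       = 1.189602
Iteration 2:
  f(1.900000) = 0.797970
  f(1.189602) = 0.104213
  x_3 = 1.189602 - 0.104213×(1.189602 - 1.900000)/(0.104213 - 0.797970)
       = 1.082889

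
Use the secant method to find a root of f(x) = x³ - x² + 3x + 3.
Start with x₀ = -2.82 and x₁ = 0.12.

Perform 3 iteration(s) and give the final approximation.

f(x) = x³ - x² + 3x + 3
x₀ = -2.82, x₁ = 0.12

Secant formula: x_{n+1} = x_n - f(x_n)(x_n - x_{n-1})/(f(x_n) - f(x_{n-1}))

Iteration 1:
  f(-2.820000) = -35.838168
  f(0.120000) = 3.347328
  x_2 = 0.120000 - 3.347328×(0.120000 - (-2.820000))/(3.347328 - (-35.838168))
       = -0.131143
Iteration 2:
  f(0.120000) = 3.347328
  f(-0.131143) = 2.587119
  x_3 = -0.131143 - 2.587119×(-0.131143 - 0.120000)/(2.587119 - 3.347328)
       = -0.985822
Iteration 3:
  f(-0.131143) = 2.587119
  f(-0.985822) = -1.887379
  x_4 = -0.985822 - (-1.887379)×(-0.985822 - (-0.131143))/(-1.887379 - 2.587119)
       = -0.625311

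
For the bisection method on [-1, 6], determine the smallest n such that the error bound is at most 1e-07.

We need (b-a)/2^n ≤ 1e-07
(6 - (-1))/2^n ≤ 1e-07
7/2^n ≤ 1e-07
2^n ≥ 70000000
n ≥ log₂(70000000) = 26.06
n ≥ 27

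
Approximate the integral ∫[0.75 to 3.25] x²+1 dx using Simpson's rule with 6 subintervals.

f(x) = x²+1
a = 0.75, b = 3.25, n = 6
h = (b - a)/n = 0.416667

Simpson's rule: (h/3)[f(x₀) + 4f(x₁) + 2f(x₂) + ... + f(xₙ)]

x_0 = 0.7500, f(x_0) = 1.562500, coefficient = 1
x_1 = 1.1667, f(x_1) = 2.361111, coefficient = 4
x_2 = 1.5833, f(x_2) = 3.506944, coefficient = 2
x_3 = 2.0000, f(x_3) = 5.000000, coefficient = 4
x_4 = 2.4167, f(x_4) = 6.840278, coefficient = 2
x_5 = 2.8333, f(x_5) = 9.027778, coefficient = 4
x_6 = 3.2500, f(x_6) = 11.562500, coefficient = 1

I ≈ (0.416667/3) × 99.375000 = 13.802083
Exact value: 13.802083
Error: 0.000000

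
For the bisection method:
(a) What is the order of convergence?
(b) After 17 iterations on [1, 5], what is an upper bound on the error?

(a) Bisection has linear (order 1) convergence; the error is halved each step.

(b) Error bound = (b-a)/2^n = (5 - 1)/2^{17}
    = 4/2^{17}

(a) 1 (linear); (b) error ≤ 3.05e-05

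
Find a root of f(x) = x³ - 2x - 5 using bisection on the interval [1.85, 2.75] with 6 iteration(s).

f(x) = x³ - 2x - 5
Initial interval: [1.85, 2.75]

Iteration 1:
  c_1 = (1.850000 + 2.750000)/2 = 2.300000
  f(c_1) = f(2.300000) = 2.567000
  f(a) × f(c) < 0, new interval: [1.850000, 2.300000]
Iteration 2:
  c_2 = (1.850000 + 2.300000)/2 = 2.075000
  f(c_2) = f(2.075000) = -0.215828
  f(a) × f(c) ≥ 0, new interval: [2.075000, 2.300000]
Iteration 3:
  c_3 = (2.075000 + 2.300000)/2 = 2.187500
  f(c_3) = f(2.187500) = 1.092529
  f(a) × f(c) < 0, new interval: [2.075000, 2.187500]
Iteration 4:
  c_4 = (2.075000 + 2.187500)/2 = 2.131250
  f(c_4) = f(2.131250) = 0.418120
  f(a) × f(c) < 0, new interval: [2.075000, 2.131250]
Iteration 5:
  c_5 = (2.075000 + 2.131250)/2 = 2.103125
  f(c_5) = f(2.103125) = 0.096155
  f(a) × f(c) < 0, new interval: [2.075000, 2.103125]
Iteration 6:
  c_6 = (2.075000 + 2.103125)/2 = 2.089063
  f(c_6) = f(2.089063) = -0.061076
  f(a) × f(c) ≥ 0, new interval: [2.089063, 2.103125]

After 6 iteration(s), the approximation is c_6 = 2.089063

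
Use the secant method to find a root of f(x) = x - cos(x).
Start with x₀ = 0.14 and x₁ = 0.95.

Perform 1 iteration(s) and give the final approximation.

f(x) = x - cos(x)
x₀ = 0.14, x₁ = 0.95

Secant formula: x_{n+1} = x_n - f(x_n)(x_n - x_{n-1})/(f(x_n) - f(x_{n-1}))

Iteration 1:
  f(0.140000) = -0.850216
  f(0.950000) = 0.368317
  x_2 = 0.950000 - 0.368317×(0.950000 - 0.140000)/(0.368317 - (-0.850216))
       = 0.705167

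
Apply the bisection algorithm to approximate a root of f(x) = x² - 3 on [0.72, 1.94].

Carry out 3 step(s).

f(x) = x² - 3
Initial interval: [0.72, 1.94]

Iteration 1:
  c_1 = (0.720000 + 1.940000)/2 = 1.330000
  f(c_1) = f(1.330000) = -1.231100
  f(a) × f(c) ≥ 0, new interval: [1.330000, 1.940000]
Iteration 2:
  c_2 = (1.330000 + 1.940000)/2 = 1.635000
  f(c_2) = f(1.635000) = -0.326775
  f(a) × f(c) ≥ 0, new interval: [1.635000, 1.940000]
Iteration 3:
  c_3 = (1.635000 + 1.940000)/2 = 1.787500
  f(c_3) = f(1.787500) = 0.195156
  f(a) × f(c) < 0, new interval: [1.635000, 1.787500]

After 3 iteration(s), the approximation is c_3 = 1.787500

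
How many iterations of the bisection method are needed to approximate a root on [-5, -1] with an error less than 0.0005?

We need (b-a)/2^n ≤ 0.0005
(-1 - (-5))/2^n ≤ 0.0005
4/2^n ≤ 0.0005
2^n ≥ 8000
n ≥ log₂(8000) = 12.97
n ≥ 13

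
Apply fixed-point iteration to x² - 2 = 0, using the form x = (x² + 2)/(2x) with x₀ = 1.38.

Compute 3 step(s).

Equation: x² - 2 = 0
Fixed-point form: x = (x² + 2)/(2x)
x₀ = 1.38

x_1 = g(1.380000) = 1.414638
x_2 = g(1.414638) = 1.414214
x_3 = g(1.414214) = 1.414214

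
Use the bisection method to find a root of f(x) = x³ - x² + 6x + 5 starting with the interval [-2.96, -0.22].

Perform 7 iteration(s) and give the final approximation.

f(x) = x³ - x² + 6x + 5
Initial interval: [-2.96, -0.22]

Iteration 1:
  c_1 = (-2.960000 + (-0.220000))/2 = -1.590000
  f(c_1) = f(-1.590000) = -11.087779
  f(a) × f(c) ≥ 0, new interval: [-1.590000, -0.220000]
Iteration 2:
  c_2 = (-1.590000 + (-0.220000))/2 = -0.905000
  f(c_2) = f(-0.905000) = -1.990243
  f(a) × f(c) ≥ 0, new interval: [-0.905000, -0.220000]
Iteration 3:
  c_3 = (-0.905000 + (-0.220000))/2 = -0.562500
  f(c_3) = f(-0.562500) = 1.130615
  f(a) × f(c) < 0, new interval: [-0.905000, -0.562500]
Iteration 4:
  c_4 = (-0.905000 + (-0.562500))/2 = -0.733750
  f(c_4) = f(-0.733750) = -0.335932
  f(a) × f(c) ≥ 0, new interval: [-0.733750, -0.562500]
Iteration 5:
  c_5 = (-0.733750 + (-0.562500))/2 = -0.648125
  f(c_5) = f(-0.648125) = 0.418929
  f(a) × f(c) < 0, new interval: [-0.733750, -0.648125]
Iteration 6:
  c_6 = (-0.733750 + (-0.648125))/2 = -0.690937
  f(c_6) = f(-0.690937) = 0.047131
  f(a) × f(c) < 0, new interval: [-0.733750, -0.690937]
Iteration 7:
  c_7 = (-0.733750 + (-0.690937))/2 = -0.712344
  f(c_7) = f(-0.712344) = -0.142963
  f(a) × f(c) ≥ 0, new interval: [-0.712344, -0.690937]

After 7 iteration(s), the approximation is c_7 = -0.712344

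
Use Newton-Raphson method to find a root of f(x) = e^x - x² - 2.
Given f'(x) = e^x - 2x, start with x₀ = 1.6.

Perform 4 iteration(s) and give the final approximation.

f(x) = e^x - x² - 2
f'(x) = e^x - 2x
x₀ = 1.6

Newton-Raphson formula: x_{n+1} = x_n - f(x_n)/f'(x_n)

Iteration 1:
  f(1.600000) = 0.393032
  f'(1.600000) = 1.753032
  x_1 = 1.600000 - 0.393032/1.753032 = 1.375799
Iteration 2:
  f(1.375799) = 0.065415
  f'(1.375799) = 1.206639
  x_2 = 1.375799 - 0.065415/1.206639 = 1.321586
Iteration 3:
  f(1.321586) = 0.002774
  f'(1.321586) = 1.106192
  x_3 = 1.321586 - 0.002774/1.106192 = 1.319079
Iteration 4:
  f(1.319079) = 0.000005
  f'(1.319079) = 1.101817
  x_4 = 1.319079 - 0.000005/1.101817 = 1.319074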